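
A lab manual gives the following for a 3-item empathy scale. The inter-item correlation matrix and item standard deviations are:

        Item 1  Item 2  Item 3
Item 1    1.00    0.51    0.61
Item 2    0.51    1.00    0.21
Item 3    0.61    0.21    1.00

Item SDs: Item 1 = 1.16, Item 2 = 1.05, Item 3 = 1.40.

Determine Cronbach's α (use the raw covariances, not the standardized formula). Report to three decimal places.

Σσ²ᵢ = 1.16² + 1.05² + 1.40² = 4.4081
Covariances σ_ij = r_ij · s_i · s_j:
  σ(Item 1,Item 2) = 0.51 × 1.16 × 1.05 = 0.6212
  σ(Item 1,Item 3) = 0.61 × 1.16 × 1.40 = 0.9906
  σ(Item 2,Item 3) = 0.21 × 1.05 × 1.40 = 0.3087
σ²_T = Σσ²ᵢ + 2·Σσ_ij = 4.4081 + 2 × 1.9205 = 8.2491
α = (3/2)·(1 − 4.4081/8.2491) = 0.698

Cronbach's α = 0.698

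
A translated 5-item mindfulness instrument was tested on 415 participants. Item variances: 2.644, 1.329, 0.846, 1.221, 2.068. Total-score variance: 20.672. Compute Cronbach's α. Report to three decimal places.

Cronbach's α = 0.760

Σσᵢ² = 2.644 + 1.329 + 0.846 + 1.221 + 2.068 = 8.108
α = (k/(k−1))·(1 − Σσᵢ²/Var(T)) = (5/4)·(1 − 8.108/20.672) = 0.760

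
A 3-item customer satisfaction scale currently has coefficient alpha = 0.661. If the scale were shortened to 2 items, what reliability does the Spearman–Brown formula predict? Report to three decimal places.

Length factor m = 2/3 = 0.6667
α' = m·α / (1 − (1−m)·α)
   = 2/3 × 0.661 / (1 − (1 − 2/3) × 0.661)
   = 0.4407 / 0.7797 = 0.565

predicted reliability = 0.565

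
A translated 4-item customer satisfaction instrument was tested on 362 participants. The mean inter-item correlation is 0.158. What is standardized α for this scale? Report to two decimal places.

α = 0.43

Standardized α = k·r̄ / (1 + (k−1)·r̄) = 4 × 0.158 / (1 + 3 × 0.158)
  = 0.6320 / 1.4740 = 0.43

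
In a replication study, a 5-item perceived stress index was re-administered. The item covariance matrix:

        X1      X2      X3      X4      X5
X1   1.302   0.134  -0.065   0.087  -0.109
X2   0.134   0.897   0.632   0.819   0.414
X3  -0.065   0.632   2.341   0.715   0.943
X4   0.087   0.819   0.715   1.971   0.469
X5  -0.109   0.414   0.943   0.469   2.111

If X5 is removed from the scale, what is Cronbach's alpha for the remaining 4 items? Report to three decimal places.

Remaining items: X1, X2, X3, X4 (k = 4).
Σσᵢ² = 1.302 + 0.897 + 2.341 + 1.971 = 6.511
σ²_T = 6.511 + 2 × 2.322 = 11.155
α (item deleted) = (4/3)·(1 − 6.511/11.155) = 0.555

α = 0.555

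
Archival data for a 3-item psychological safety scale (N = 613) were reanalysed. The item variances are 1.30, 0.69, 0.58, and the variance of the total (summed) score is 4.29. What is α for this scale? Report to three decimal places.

α = 0.601

ΣVar(i) = 1.30 + 0.69 + 0.58 = 2.57
α = (k/(k−1))·(1 − ΣVar(i)/Var(T)) = (3/2)·(1 − 2.57/4.29) = 0.601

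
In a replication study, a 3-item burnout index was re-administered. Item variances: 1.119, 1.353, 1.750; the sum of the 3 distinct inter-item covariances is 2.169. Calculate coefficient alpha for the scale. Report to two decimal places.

α = 0.76

Σσᵢ² = 1.119 + 1.353 + 1.750 = 4.222
Sum of distinct covariances = 2.169
Var(T) = Σσᵢ² + 2·Σcov = 4.222 + 2 × 2.169 = 8.560
α = (3/2)·(1 − 4.222/8.560) = 0.76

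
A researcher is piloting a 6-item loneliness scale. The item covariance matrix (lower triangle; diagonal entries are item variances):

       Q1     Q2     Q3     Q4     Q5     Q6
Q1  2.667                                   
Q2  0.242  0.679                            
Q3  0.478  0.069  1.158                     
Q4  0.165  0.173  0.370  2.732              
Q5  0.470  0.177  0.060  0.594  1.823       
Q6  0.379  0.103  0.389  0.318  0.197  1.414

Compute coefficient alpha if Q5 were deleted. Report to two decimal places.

coefficient alpha = 0.48

Remaining items: Q1, Q2, Q3, Q4, Q6 (k = 5).
sum of item variances = 2.667 + 0.679 + 1.158 + 2.732 + 1.414 = 8.650
Var(T) = 8.650 + 2 × 2.686 = 14.022
α (item deleted) = (5/4)·(1 − 8.650/14.022) = 0.48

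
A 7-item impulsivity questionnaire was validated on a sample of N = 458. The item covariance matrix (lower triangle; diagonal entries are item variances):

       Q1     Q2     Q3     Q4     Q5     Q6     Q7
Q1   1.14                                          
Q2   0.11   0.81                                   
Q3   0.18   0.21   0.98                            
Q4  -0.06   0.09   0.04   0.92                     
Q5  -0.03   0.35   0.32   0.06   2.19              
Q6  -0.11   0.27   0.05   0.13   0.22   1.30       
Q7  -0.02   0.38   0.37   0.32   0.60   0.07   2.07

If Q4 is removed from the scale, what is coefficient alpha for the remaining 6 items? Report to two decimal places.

coefficient alpha = 0.49

Remaining items: Q1, Q2, Q3, Q5, Q6, Q7 (k = 6).
sum of item variances = 1.14 + 0.81 + 0.98 + 2.19 + 1.30 + 2.07 = 8.49
total variance = 8.49 + 2 × 2.97 = 14.43
α (item deleted) = (6/5)·(1 − 8.49/14.43) = 0.49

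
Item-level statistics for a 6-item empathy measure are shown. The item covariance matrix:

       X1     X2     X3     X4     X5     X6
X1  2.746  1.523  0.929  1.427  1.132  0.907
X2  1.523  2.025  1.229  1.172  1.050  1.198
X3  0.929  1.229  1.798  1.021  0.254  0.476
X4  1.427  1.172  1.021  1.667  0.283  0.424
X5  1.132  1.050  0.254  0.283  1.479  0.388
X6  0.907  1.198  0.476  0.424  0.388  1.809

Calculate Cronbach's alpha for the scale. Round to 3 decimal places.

Cronbach's alpha = 0.839

Σσ²ᵢ = 2.746 + 2.025 + 1.798 + 1.667 + 1.479 + 1.809 = 11.524
Σ_{i<j} σ_ij = 13.413
σ²_T = 11.524 + 2 × 13.413 = 38.350
α = (k/(k−1))·(1 − Σσ²ᵢ/σ²_T) = (6/5)·(1 − 11.524/38.350) = 0.839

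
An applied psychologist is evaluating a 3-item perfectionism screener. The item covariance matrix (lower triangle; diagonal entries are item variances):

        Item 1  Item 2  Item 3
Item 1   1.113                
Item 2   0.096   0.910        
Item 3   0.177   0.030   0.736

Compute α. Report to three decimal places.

α = 0.270

ΣVar(i) = 1.113 + 0.910 + 0.736 = 2.759
Sum of off-diagonal covariances = 0.303
Var(T) = 2.759 + 2 × 0.303 = 3.365
α = (k/(k−1))·(1 − ΣVar(i)/Var(T)) = (3/2)·(1 − 2.759/3.365) = 0.270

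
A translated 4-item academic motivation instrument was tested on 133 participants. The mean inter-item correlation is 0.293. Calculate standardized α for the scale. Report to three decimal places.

α = 0.624

Standardized α = k·r̄ / (1 + (k−1)·r̄) = 4 × 0.293 / (1 + 3 × 0.293)
  = 1.1720 / 1.8790 = 0.624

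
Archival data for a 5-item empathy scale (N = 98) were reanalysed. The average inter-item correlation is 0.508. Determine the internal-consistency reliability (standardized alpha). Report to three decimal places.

standardized alpha = 0.838

Standardized α = k·r̄ / (1 + (k−1)·r̄) = 5 × 0.508 / (1 + 4 × 0.508)
  = 2.5400 / 3.0320 = 0.838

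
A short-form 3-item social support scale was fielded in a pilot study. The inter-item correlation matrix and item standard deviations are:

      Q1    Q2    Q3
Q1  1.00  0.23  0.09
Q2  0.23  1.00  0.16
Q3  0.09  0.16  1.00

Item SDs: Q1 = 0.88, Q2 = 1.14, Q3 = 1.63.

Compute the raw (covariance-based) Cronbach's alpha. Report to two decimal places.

Σσ²ᵢ = 0.88² + 1.14² + 1.63² = 4.7309
Covariances σ_ij = r_ij · s_i · s_j:
  σ(Q1,Q2) = 0.23 × 0.88 × 1.14 = 0.2307
  σ(Q1,Q3) = 0.09 × 0.88 × 1.63 = 0.1291
  σ(Q2,Q3) = 0.16 × 1.14 × 1.63 = 0.2973
σ²_T = Σσ²ᵢ + 2·Σσ_ij = 4.7309 + 2 × 0.6571 = 6.0451
α = (3/2)·(1 − 4.7309/6.0451) = 0.33

Cronbach's alpha = 0.33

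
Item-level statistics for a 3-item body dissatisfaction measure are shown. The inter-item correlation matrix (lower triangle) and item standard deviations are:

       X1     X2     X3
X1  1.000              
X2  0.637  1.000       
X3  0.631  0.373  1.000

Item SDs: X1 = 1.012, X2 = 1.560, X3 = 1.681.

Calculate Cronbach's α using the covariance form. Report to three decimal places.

Σσ²ᵢ = 1.012² + 1.560² + 1.681² = 6.2835
Covariances σ_ij = r_ij · s_i · s_j:
  σ(X1,X2) = 0.637 × 1.012 × 1.560 = 1.0056
  σ(X1,X3) = 0.631 × 1.012 × 1.681 = 1.0734
  σ(X2,X3) = 0.373 × 1.560 × 1.681 = 0.9781
σ²_T = Σσ²ᵢ + 2·Σσ_ij = 6.2835 + 2 × 3.0571 = 12.3977
α = (3/2)·(1 − 6.2835/12.3977) = 0.740

Cronbach's α = 0.740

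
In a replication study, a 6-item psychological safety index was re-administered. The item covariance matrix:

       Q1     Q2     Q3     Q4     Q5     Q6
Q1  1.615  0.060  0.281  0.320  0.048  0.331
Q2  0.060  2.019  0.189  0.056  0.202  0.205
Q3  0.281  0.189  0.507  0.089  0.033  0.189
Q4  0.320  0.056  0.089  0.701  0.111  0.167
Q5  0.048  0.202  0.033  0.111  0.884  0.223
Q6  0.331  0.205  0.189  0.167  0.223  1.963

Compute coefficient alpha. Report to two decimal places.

α = 0.47

Σσ²ᵢ = 1.615 + 2.019 + 0.507 + 0.701 + 0.884 + 1.963 = 7.689
Sum of the distinct covariances = 2.504
σ²_T = 7.689 + 2 × 2.504 = 12.697
α = (k/(k−1))·(1 − Σσ²ᵢ/σ²_T) = (6/5)·(1 − 7.689/12.697) = 0.47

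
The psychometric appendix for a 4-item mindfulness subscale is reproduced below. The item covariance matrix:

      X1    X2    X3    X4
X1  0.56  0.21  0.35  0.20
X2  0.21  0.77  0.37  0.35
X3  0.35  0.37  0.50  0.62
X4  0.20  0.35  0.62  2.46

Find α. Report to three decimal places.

α = 0.660

ΣVar(i) = 0.56 + 0.77 + 0.50 + 2.46 = 4.29
Sum of the distinct covariances = 2.10
σ²_total = 4.29 + 2 × 2.10 = 8.49
α = (k/(k−1))·(1 − ΣVar(i)/σ²_total) = (4/3)·(1 − 4.29/8.49) = 0.660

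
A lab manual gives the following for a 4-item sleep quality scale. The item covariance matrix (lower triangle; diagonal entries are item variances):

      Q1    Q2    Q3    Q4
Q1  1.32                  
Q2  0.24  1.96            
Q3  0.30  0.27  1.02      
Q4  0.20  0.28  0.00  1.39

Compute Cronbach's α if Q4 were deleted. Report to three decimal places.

Remaining items: Q1, Q2, Q3 (k = 3).
ΣVar(i) = 1.32 + 1.96 + 1.02 = 4.30
Var(T) = 4.30 + 2 × 0.81 = 5.92
α (item deleted) = (3/2)·(1 − 4.30/5.92) = 0.410

Cronbach's α = 0.410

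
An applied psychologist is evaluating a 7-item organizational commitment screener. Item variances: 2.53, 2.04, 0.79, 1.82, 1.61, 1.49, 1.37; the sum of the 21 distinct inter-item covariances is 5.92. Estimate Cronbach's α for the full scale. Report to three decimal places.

Σσᵢ² = 2.53 + 2.04 + 0.79 + 1.82 + 1.61 + 1.49 + 1.37 = 11.65
Sum of distinct covariances = 5.92
total variance = Σσᵢ² + 2·Σcov = 11.65 + 2 × 5.92 = 23.49
α = (7/6)·(1 − 11.65/23.49) = 0.588

Cronbach's α = 0.588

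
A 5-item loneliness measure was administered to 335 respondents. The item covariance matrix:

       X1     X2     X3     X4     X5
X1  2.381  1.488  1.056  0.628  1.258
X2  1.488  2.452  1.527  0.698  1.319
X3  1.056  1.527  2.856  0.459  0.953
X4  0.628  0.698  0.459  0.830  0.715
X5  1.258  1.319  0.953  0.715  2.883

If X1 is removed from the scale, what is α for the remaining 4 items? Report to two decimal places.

Remaining items: X2, X3, X4, X5 (k = 4).
ΣVar(i) = 2.452 + 2.856 + 0.830 + 2.883 = 9.021
Var(T) = 9.021 + 2 × 5.671 = 20.363
α (item deleted) = (4/3)·(1 − 9.021/20.363) = 0.74

α = 0.74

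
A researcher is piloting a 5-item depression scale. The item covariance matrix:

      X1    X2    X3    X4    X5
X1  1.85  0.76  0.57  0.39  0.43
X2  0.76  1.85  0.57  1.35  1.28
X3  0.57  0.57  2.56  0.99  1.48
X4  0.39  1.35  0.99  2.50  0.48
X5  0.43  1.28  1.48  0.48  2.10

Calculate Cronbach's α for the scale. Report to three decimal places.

sum of item variances = 1.85 + 1.85 + 2.56 + 2.50 + 2.10 = 10.86
Sum of the distinct covariances = 8.30
σ²_T = 10.86 + 2 × 8.30 = 27.46
α = (k/(k−1))·(1 − sum of item variances/σ²_T) = (5/4)·(1 − 10.86/27.46) = 0.756

Cronbach's α = 0.756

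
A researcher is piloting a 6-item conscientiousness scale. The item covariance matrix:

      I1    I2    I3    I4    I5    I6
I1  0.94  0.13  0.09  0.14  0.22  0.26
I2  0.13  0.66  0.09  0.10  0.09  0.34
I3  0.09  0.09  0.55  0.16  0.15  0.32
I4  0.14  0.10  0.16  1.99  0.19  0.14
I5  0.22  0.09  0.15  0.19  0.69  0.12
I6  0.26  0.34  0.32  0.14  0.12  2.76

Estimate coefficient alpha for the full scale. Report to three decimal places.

α = 0.481

sum of item variances = 0.94 + 0.66 + 0.55 + 1.99 + 0.69 + 2.76 = 7.59
Σ_{i<j} σ_ij = 2.54
σ²_T = 7.59 + 2 × 2.54 = 12.67
α = (k/(k−1))·(1 − sum of item variances/σ²_T) = (6/5)·(1 − 7.59/12.67) = 0.481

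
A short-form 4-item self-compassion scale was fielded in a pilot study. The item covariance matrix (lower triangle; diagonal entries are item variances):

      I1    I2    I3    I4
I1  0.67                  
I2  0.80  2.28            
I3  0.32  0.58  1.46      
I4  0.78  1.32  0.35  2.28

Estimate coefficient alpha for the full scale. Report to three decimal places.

α = 0.738

ΣVar(i) = 0.67 + 2.28 + 1.46 + 2.28 = 6.69
Σ_{i<j} σ_ij = 4.15
σ²_T = 6.69 + 2 × 4.15 = 14.99
α = (k/(k−1))·(1 − ΣVar(i)/σ²_T) = (4/3)·(1 − 6.69/14.99) = 0.738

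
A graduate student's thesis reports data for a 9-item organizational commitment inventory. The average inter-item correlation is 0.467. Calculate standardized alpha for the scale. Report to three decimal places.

Standardized α = k·r̄ / (1 + (k−1)·r̄) = 9 × 0.467 / (1 + 8 × 0.467)
  = 4.2030 / 4.7360 = 0.887

standardized alpha = 0.887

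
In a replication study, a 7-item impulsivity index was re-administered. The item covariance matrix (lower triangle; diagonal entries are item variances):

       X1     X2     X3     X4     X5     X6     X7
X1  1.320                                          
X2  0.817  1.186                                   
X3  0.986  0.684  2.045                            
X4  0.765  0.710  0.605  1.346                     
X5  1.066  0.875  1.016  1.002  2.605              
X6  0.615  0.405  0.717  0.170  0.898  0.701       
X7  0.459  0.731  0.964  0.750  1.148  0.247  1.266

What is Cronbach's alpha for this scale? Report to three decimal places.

α = 0.874

sum of item variances = 1.320 + 1.186 + 2.045 + 1.346 + 2.605 + 0.701 + 1.266 = 10.469
Sum of the distinct covariances = 15.630
Var(T) = 10.469 + 2 × 15.630 = 41.729
α = (k/(k−1))·(1 − sum of item variances/Var(T)) = (7/6)·(1 − 10.469/41.729) = 0.874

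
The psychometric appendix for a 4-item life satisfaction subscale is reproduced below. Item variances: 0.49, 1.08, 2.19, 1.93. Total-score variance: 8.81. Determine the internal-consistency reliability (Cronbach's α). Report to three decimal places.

α = 0.472

sum of item variances = 0.49 + 1.08 + 2.19 + 1.93 = 5.69
α = (k/(k−1))·(1 − sum of item variances/σ²_total) = (4/3)·(1 − 5.69/8.81) = 0.472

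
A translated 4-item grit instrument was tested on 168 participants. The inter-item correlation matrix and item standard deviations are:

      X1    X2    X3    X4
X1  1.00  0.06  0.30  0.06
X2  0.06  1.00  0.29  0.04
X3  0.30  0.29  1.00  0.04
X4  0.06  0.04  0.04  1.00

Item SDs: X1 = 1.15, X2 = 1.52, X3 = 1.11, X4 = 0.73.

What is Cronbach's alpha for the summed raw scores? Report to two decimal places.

Cronbach's alpha = 0.39

Σσ²ᵢ = 1.15² + 1.52² + 1.11² + 0.73² = 5.3979
Covariances σ_ij = r_ij · s_i · s_j:
  σ(X1,X2) = 0.06 × 1.15 × 1.52 = 0.1049
  σ(X1,X3) = 0.30 × 1.15 × 1.11 = 0.3830
  σ(X1,X4) = 0.06 × 1.15 × 0.73 = 0.0504
  σ(X2,X3) = 0.29 × 1.52 × 1.11 = 0.4893
  σ(X2,X4) = 0.04 × 1.52 × 0.73 = 0.0444
  σ(X3,X4) = 0.04 × 1.11 × 0.73 = 0.0324
σ²_T = Σσ²ᵢ + 2·Σσ_ij = 5.3979 + 2 × 1.1044 = 7.6067
α = (4/3)·(1 − 5.3979/7.6067) = 0.39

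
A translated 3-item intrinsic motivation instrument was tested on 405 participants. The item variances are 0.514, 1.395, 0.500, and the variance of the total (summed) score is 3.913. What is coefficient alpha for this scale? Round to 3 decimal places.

sum of item variances = 0.514 + 1.395 + 0.500 = 2.409
α = (k/(k−1))·(1 − sum of item variances/σ²_total) = (3/2)·(1 − 2.409/3.913) = 0.577

α = 0.577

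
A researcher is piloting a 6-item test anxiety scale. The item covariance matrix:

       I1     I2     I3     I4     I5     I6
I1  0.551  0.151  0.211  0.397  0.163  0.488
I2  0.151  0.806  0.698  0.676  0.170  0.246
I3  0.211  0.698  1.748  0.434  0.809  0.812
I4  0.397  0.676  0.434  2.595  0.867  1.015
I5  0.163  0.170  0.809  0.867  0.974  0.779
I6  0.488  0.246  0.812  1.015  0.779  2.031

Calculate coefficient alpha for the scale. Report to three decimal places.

ΣVar(i) = 0.551 + 0.806 + 1.748 + 2.595 + 0.974 + 2.031 = 8.705
Sum of off-diagonal covariances = 7.916
total variance = 8.705 + 2 × 7.916 = 24.537
α = (k/(k−1))·(1 − ΣVar(i)/total variance) = (6/5)·(1 − 8.705/24.537) = 0.774

α = 0.774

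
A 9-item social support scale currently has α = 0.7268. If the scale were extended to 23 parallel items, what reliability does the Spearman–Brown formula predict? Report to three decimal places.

predicted reliability = 0.872

Length factor m = 23/9 = 2.5556
α' = m·α / (1 + (m−1)·α)
   = 23/9 × 0.7268 / (1 + (23/9 − 1) × 0.7268)
   = 1.8574 / 2.1306 = 0.872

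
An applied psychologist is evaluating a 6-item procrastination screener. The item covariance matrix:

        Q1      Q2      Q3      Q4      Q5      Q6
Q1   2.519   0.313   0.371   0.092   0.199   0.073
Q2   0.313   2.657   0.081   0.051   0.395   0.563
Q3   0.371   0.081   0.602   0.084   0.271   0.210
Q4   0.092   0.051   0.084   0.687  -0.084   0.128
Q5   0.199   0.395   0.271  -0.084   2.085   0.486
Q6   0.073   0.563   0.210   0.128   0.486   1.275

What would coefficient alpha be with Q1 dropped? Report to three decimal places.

coefficient alpha = 0.468

Remaining items: Q2, Q3, Q4, Q5, Q6 (k = 5).
sum of item variances = 2.657 + 0.602 + 0.687 + 2.085 + 1.275 = 7.306
σ²_T = 7.306 + 2 × 2.185 = 11.676
α (item deleted) = (5/4)·(1 − 7.306/11.676) = 0.468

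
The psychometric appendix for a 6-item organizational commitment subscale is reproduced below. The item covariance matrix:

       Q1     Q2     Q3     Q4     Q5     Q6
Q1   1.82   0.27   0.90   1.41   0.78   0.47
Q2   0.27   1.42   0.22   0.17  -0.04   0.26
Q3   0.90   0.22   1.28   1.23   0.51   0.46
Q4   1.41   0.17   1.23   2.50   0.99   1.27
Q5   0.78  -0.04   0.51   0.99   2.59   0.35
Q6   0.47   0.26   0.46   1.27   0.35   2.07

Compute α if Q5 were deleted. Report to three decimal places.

α = 0.743

Remaining items: Q1, Q2, Q3, Q4, Q6 (k = 5).
Σσᵢ² = 1.82 + 1.42 + 1.28 + 2.50 + 2.07 = 9.09
σ²_T = 9.09 + 2 × 6.66 = 22.41
α (item deleted) = (5/4)·(1 − 9.09/22.41) = 0.743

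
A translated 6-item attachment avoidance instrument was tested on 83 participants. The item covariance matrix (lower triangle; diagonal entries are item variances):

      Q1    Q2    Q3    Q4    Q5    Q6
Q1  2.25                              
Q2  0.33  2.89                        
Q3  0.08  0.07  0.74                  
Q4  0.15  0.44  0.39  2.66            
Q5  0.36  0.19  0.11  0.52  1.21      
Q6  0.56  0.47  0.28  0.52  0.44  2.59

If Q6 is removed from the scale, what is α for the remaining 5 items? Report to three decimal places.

α = 0.439

Remaining items: Q1, Q2, Q3, Q4, Q5 (k = 5).
Σσ²ᵢ = 2.25 + 2.89 + 0.74 + 2.66 + 1.21 = 9.75
total variance = 9.75 + 2 × 2.64 = 15.03
α (item deleted) = (5/4)·(1 − 9.75/15.03) = 0.439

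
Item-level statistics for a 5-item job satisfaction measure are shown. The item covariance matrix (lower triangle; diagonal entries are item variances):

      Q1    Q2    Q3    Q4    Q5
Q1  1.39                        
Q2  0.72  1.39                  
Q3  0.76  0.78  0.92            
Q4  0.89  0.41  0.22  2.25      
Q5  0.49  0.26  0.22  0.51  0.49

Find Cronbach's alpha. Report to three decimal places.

sum of item variances = 1.39 + 1.39 + 0.92 + 2.25 + 0.49 = 6.44
Sum of the distinct covariances = 5.26
total variance = 6.44 + 2 × 5.26 = 16.96
α = (k/(k−1))·(1 − sum of item variances/total variance) = (5/4)·(1 − 6.44/16.96) = 0.775

α = 0.775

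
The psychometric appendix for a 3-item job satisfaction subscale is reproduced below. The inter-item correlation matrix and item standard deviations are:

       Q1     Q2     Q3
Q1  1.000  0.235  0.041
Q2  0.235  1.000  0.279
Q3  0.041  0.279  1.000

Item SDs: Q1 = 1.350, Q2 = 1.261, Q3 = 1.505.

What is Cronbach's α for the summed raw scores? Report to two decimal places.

Σσ²ᵢ = 1.350² + 1.261² + 1.505² = 5.6776
Covariances σ_ij = r_ij · s_i · s_j:
  σ(Q1,Q2) = 0.235 × 1.350 × 1.261 = 0.4001
  σ(Q1,Q3) = 0.041 × 1.350 × 1.505 = 0.0833
  σ(Q2,Q3) = 0.279 × 1.261 × 1.505 = 0.5295
σ²_T = Σσ²ᵢ + 2·Σσ_ij = 5.6776 + 2 × 1.0129 = 7.7034
α = (3/2)·(1 − 5.6776/7.7034) = 0.39

α = 0.39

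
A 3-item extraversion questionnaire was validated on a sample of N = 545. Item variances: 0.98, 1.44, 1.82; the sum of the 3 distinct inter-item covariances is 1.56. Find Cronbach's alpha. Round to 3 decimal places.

sum of item variances = 0.98 + 1.44 + 1.82 = 4.24
Sum of distinct covariances = 1.56
σ²_T = sum of item variances + 2·Σcov = 4.24 + 2 × 1.56 = 7.36
α = (3/2)·(1 − 4.24/7.36) = 0.636

α = 0.636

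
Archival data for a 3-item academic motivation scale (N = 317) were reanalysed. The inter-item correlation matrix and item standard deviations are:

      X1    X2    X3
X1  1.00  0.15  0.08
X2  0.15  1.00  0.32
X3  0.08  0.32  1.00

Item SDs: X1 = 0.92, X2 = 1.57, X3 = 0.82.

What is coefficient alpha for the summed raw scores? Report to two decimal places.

α = 0.39

Σσ²ᵢ = 0.92² + 1.57² + 0.82² = 3.9837
Covariances σ_ij = r_ij · s_i · s_j:
  σ(X1,X2) = 0.15 × 0.92 × 1.57 = 0.2167
  σ(X1,X3) = 0.08 × 0.92 × 0.82 = 0.0604
  σ(X2,X3) = 0.32 × 1.57 × 0.82 = 0.4120
σ²_T = Σσ²ᵢ + 2·Σσ_ij = 3.9837 + 2 × 0.6891 = 5.3619
α = (3/2)·(1 − 3.9837/5.3619) = 0.39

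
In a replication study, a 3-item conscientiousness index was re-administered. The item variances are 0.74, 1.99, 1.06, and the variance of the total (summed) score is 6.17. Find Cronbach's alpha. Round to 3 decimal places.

α = 0.579

sum of item variances = 0.74 + 1.99 + 1.06 = 3.79
α = (k/(k−1))·(1 − sum of item variances/Var(T)) = (3/2)·(1 − 3.79/6.17) = 0.579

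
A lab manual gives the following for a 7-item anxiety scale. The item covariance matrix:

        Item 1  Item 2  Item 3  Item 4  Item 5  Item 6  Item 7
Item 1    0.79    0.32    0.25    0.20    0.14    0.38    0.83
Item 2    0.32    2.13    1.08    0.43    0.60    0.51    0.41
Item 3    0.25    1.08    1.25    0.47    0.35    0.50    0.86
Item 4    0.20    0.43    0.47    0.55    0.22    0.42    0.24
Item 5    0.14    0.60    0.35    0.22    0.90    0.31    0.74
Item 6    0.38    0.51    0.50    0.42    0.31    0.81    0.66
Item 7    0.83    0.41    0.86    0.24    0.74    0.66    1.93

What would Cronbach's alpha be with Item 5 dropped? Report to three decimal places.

Remaining items: Item 1, Item 2, Item 3, Item 4, Item 6, Item 7 (k = 6).
Σσ²ᵢ = 0.79 + 2.13 + 1.25 + 0.55 + 0.81 + 1.93 = 7.46
σ²_T = 7.46 + 2 × 7.56 = 22.58
α (item deleted) = (6/5)·(1 − 7.46/22.58) = 0.804

Cronbach's alpha = 0.804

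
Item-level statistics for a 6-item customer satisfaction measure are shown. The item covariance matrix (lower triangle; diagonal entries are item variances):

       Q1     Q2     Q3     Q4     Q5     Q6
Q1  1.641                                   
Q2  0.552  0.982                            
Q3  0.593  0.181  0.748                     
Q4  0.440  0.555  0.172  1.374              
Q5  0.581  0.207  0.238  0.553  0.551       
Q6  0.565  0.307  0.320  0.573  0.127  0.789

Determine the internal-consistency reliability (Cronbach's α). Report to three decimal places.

Σσ²ᵢ = 1.641 + 0.982 + 0.748 + 1.374 + 0.551 + 0.789 = 6.085
Sum of off-diagonal covariances = 5.964
σ²_total = 6.085 + 2 × 5.964 = 18.013
α = (k/(k−1))·(1 − Σσ²ᵢ/σ²_total) = (6/5)·(1 − 6.085/18.013) = 0.795

α = 0.795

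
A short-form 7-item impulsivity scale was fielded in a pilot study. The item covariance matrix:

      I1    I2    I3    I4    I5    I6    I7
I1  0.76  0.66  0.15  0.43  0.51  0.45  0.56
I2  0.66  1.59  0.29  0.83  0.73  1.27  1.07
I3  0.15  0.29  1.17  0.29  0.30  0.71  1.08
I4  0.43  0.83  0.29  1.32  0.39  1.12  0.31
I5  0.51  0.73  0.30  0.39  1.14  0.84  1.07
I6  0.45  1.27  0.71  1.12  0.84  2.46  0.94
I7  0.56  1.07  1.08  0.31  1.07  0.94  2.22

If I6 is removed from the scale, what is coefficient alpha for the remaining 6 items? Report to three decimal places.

Remaining items: I1, I2, I3, I4, I5, I7 (k = 6).
ΣVar(i) = 0.76 + 1.59 + 1.17 + 1.32 + 1.14 + 2.22 = 8.20
σ²_total = 8.20 + 2 × 8.67 = 25.54
α (item deleted) = (6/5)·(1 − 8.20/25.54) = 0.815

coefficient alpha = 0.815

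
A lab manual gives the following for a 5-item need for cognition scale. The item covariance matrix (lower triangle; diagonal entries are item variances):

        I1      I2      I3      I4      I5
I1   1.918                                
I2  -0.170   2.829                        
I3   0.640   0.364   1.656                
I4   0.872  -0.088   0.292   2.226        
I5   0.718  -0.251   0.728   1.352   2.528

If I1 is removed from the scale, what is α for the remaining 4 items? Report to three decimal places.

Remaining items: I2, I3, I4, I5 (k = 4).
Σσᵢ² = 2.829 + 1.656 + 2.226 + 2.528 = 9.239
Var(T) = 9.239 + 2 × 2.397 = 14.033
α (item deleted) = (4/3)·(1 − 9.239/14.033) = 0.455

α = 0.455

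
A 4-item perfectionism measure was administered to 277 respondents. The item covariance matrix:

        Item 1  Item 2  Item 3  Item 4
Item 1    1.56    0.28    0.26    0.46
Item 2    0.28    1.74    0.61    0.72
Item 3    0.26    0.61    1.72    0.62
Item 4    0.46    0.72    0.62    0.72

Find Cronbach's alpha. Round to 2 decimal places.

sum of item variances = 1.56 + 1.74 + 1.72 + 0.72 = 5.74
Sum of off-diagonal covariances = 2.95
σ²_total = 5.74 + 2 × 2.95 = 11.64
α = (k/(k−1))·(1 − sum of item variances/σ²_total) = (4/3)·(1 − 5.74/11.64) = 0.68

α = 0.68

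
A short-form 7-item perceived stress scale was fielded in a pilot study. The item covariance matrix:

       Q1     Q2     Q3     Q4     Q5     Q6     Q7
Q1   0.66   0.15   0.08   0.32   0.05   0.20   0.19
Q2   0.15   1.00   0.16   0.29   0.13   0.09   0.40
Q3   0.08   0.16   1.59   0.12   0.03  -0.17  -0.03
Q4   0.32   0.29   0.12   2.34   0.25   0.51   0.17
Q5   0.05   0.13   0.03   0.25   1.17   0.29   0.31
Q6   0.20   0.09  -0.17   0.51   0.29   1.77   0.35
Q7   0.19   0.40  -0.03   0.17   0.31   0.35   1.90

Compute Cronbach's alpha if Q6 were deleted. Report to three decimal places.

Cronbach's alpha = 0.452

Remaining items: Q1, Q2, Q3, Q4, Q5, Q7 (k = 6).
sum of item variances = 0.66 + 1.00 + 1.59 + 2.34 + 1.17 + 1.90 = 8.66
total variance = 8.66 + 2 × 2.62 = 13.90
α (item deleted) = (6/5)·(1 − 8.66/13.90) = 0.452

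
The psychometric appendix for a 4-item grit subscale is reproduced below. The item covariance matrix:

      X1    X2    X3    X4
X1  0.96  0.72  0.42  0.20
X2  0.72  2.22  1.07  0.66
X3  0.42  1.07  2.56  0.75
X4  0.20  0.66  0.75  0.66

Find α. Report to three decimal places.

ΣVar(i) = 0.96 + 2.22 + 2.56 + 0.66 = 6.40
Sum of the distinct covariances = 3.82
total variance = 6.40 + 2 × 3.82 = 14.04
α = (k/(k−1))·(1 − ΣVar(i)/total variance) = (4/3)·(1 − 6.40/14.04) = 0.726

α = 0.726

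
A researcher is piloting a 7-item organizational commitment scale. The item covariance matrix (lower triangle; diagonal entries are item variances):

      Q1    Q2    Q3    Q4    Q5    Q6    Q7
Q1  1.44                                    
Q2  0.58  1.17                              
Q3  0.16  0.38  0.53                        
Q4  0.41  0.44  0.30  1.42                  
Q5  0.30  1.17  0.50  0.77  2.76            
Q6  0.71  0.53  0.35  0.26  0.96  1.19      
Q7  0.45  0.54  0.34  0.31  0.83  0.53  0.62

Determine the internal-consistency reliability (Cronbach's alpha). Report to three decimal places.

Σσᵢ² = 1.44 + 1.17 + 0.53 + 1.42 + 2.76 + 1.19 + 0.62 = 9.13
Sum of the distinct covariances = 10.82
Var(T) = 9.13 + 2 × 10.82 = 30.77
α = (k/(k−1))·(1 − Σσᵢ²/Var(T)) = (7/6)·(1 − 9.13/30.77) = 0.820

Cronbach's alpha = 0.820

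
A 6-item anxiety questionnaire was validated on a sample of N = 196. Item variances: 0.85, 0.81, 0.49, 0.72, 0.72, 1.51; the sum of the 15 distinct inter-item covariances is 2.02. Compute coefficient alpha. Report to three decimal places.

ΣVar(i) = 0.85 + 0.81 + 0.49 + 0.72 + 0.72 + 1.51 = 5.10
Sum of distinct covariances = 2.02
total variance = ΣVar(i) + 2·Σcov = 5.10 + 2 × 2.02 = 9.14
α = (6/5)·(1 − 5.10/9.14) = 0.530

coefficient alpha = 0.530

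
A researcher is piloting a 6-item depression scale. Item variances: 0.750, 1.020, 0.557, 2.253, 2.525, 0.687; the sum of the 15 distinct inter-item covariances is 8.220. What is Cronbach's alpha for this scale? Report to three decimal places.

Σσ²ᵢ = 0.750 + 1.020 + 0.557 + 2.253 + 2.525 + 0.687 = 7.792
Sum of distinct covariances = 8.220
σ²_total = Σσ²ᵢ + 2·Σcov = 7.792 + 2 × 8.220 = 24.232
α = (6/5)·(1 − 7.792/24.232) = 0.814

α = 0.814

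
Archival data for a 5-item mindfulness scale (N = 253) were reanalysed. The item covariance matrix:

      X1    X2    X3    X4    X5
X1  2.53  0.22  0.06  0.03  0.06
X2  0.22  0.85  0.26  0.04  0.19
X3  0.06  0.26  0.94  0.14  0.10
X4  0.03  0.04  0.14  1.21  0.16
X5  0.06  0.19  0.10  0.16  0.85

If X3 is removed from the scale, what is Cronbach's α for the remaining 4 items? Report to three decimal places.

Remaining items: X1, X2, X4, X5 (k = 4).
Σσ²ᵢ = 2.53 + 0.85 + 1.21 + 0.85 = 5.44
σ²_total = 5.44 + 2 × 0.70 = 6.84
α (item deleted) = (4/3)·(1 − 5.44/6.84) = 0.273

α = 0.273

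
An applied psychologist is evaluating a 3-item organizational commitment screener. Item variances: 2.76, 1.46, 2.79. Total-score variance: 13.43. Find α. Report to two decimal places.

ΣVar(i) = 2.76 + 1.46 + 2.79 = 7.01
α = (k/(k−1))·(1 − ΣVar(i)/total variance) = (3/2)·(1 − 7.01/13.43) = 0.72

α = 0.72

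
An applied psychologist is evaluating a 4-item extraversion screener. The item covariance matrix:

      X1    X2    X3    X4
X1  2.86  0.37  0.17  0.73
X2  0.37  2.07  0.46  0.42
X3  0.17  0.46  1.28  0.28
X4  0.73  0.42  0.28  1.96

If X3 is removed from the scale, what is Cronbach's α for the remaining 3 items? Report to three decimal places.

Remaining items: X1, X2, X4 (k = 3).
Σσᵢ² = 2.86 + 2.07 + 1.96 = 6.89
σ²_total = 6.89 + 2 × 1.52 = 9.93
α (item deleted) = (3/2)·(1 − 6.89/9.93) = 0.459

α = 0.459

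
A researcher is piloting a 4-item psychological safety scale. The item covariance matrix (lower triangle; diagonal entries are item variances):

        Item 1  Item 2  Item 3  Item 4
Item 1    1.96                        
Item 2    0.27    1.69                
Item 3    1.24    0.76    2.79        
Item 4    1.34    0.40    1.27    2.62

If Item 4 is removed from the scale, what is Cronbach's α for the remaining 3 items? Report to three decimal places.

Remaining items: Item 1, Item 2, Item 3 (k = 3).
ΣVar(i) = 1.96 + 1.69 + 2.79 = 6.44
total variance = 6.44 + 2 × 2.27 = 10.98
α (item deleted) = (3/2)·(1 − 6.44/10.98) = 0.620

Cronbach's α = 0.620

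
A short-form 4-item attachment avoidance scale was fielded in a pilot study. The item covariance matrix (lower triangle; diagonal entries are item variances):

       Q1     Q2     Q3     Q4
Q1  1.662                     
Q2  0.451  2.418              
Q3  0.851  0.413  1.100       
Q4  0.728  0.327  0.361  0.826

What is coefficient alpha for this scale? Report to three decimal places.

sum of item variances = 1.662 + 2.418 + 1.100 + 0.826 = 6.006
Σ_{i<j} σ_ij = 3.131
σ²_total = 6.006 + 2 × 3.131 = 12.268
α = (k/(k−1))·(1 − sum of item variances/σ²_total) = (4/3)·(1 − 6.006/12.268) = 0.681

α = 0.681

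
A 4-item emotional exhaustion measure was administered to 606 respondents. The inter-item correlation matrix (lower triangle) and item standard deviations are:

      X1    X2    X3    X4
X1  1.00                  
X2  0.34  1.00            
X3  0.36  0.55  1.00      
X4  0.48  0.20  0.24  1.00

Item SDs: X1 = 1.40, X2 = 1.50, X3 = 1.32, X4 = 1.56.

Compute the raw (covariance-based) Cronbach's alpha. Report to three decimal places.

Σσ²ᵢ = 1.40² + 1.50² + 1.32² + 1.56² = 8.3860
Covariances σ_ij = r_ij · s_i · s_j:
  σ(X1,X2) = 0.34 × 1.40 × 1.50 = 0.7140
  σ(X1,X3) = 0.36 × 1.40 × 1.32 = 0.6653
  σ(X1,X4) = 0.48 × 1.40 × 1.56 = 1.0483
  σ(X2,X3) = 0.55 × 1.50 × 1.32 = 1.0890
  σ(X2,X4) = 0.20 × 1.50 × 1.56 = 0.4680
  σ(X3,X4) = 0.24 × 1.32 × 1.56 = 0.4942
σ²_T = Σσ²ᵢ + 2·Σσ_ij = 8.3860 + 2 × 4.4788 = 17.3436
α = (4/3)·(1 − 8.3860/17.3436) = 0.689

Cronbach's alpha = 0.689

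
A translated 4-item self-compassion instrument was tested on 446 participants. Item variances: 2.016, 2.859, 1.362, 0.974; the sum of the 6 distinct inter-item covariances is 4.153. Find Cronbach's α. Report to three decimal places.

sum of item variances = 2.016 + 2.859 + 1.362 + 0.974 = 7.211
Sum of distinct covariances = 4.153
total variance = sum of item variances + 2·Σcov = 7.211 + 2 × 4.153 = 15.517
α = (4/3)·(1 − 7.211/15.517) = 0.714

Cronbach's α = 0.714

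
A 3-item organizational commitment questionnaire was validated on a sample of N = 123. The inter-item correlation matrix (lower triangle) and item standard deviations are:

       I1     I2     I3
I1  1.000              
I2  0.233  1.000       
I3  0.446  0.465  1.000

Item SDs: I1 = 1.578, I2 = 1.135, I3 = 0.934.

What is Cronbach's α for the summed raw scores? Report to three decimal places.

Σσ²ᵢ = 1.578² + 1.135² + 0.934² = 4.6507
Covariances σ_ij = r_ij · s_i · s_j:
  σ(I1,I2) = 0.233 × 1.578 × 1.135 = 0.4173
  σ(I1,I3) = 0.446 × 1.578 × 0.934 = 0.6573
  σ(I2,I3) = 0.465 × 1.135 × 0.934 = 0.4929
σ²_T = Σσ²ᵢ + 2·Σσ_ij = 4.6507 + 2 × 1.5675 = 7.7857
α = (3/2)·(1 − 4.6507/7.7857) = 0.604

Cronbach's α = 0.604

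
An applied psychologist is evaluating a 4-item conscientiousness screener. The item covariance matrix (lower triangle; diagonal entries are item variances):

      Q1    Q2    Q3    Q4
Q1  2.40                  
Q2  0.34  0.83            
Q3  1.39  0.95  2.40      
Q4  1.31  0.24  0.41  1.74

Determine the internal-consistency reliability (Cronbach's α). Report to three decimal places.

Σσ²ᵢ = 2.40 + 0.83 + 2.40 + 1.74 = 7.37
Σ_{i<j} σ_ij = 4.64
σ²_total = 7.37 + 2 × 4.64 = 16.65
α = (k/(k−1))·(1 − Σσ²ᵢ/σ²_total) = (4/3)·(1 − 7.37/16.65) = 0.743

α = 0.743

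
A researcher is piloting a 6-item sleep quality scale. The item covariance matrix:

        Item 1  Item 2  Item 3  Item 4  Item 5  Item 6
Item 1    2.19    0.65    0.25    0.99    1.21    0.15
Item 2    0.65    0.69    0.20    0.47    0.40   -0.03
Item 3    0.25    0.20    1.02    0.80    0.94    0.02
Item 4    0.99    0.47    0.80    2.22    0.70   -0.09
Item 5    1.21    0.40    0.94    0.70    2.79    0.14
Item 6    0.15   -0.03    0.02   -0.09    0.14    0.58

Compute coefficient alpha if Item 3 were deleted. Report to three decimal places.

Remaining items: Item 1, Item 2, Item 4, Item 5, Item 6 (k = 5).
ΣVar(i) = 2.19 + 0.69 + 2.22 + 2.79 + 0.58 = 8.47
σ²_T = 8.47 + 2 × 4.59 = 17.65
α (item deleted) = (5/4)·(1 − 8.47/17.65) = 0.650

α = 0.650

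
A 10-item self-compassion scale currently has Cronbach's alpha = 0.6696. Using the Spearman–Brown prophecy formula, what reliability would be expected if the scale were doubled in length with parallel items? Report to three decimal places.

Length factor m = 2
α' = m·α / (1 + (m−1)·α)
   = 2 × 0.6696 / (1 + (2 − 1) × 0.6696)
   = 1.3392 / 1.6696 = 0.802

predicted reliability = 0.802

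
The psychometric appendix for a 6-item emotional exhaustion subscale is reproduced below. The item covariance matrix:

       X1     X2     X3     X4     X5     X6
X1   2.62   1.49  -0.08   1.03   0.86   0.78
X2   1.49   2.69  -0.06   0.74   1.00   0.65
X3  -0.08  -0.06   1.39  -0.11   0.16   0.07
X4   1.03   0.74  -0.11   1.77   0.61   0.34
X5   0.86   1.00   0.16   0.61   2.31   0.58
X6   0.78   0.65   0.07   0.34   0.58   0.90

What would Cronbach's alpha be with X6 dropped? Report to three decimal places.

Cronbach's alpha = 0.639

Remaining items: X1, X2, X3, X4, X5 (k = 5).
sum of item variances = 2.62 + 2.69 + 1.39 + 1.77 + 2.31 = 10.78
σ²_total = 10.78 + 2 × 5.64 = 22.06
α (item deleted) = (5/4)·(1 − 10.78/22.06) = 0.639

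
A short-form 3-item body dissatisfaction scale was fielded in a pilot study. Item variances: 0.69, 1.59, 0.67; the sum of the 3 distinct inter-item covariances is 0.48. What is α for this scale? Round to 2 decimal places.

α = 0.37

ΣVar(i) = 0.69 + 1.59 + 0.67 = 2.95
Sum of distinct covariances = 0.48
σ²_T = ΣVar(i) + 2·Σcov = 2.95 + 2 × 0.48 = 3.91
α = (3/2)·(1 − 2.95/3.91) = 0.37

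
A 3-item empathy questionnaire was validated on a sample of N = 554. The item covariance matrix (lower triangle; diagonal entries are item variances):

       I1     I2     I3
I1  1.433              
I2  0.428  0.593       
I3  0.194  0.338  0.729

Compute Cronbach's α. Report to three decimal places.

Σσ²ᵢ = 1.433 + 0.593 + 0.729 = 2.755
Sum of off-diagonal covariances = 0.960
total variance = 2.755 + 2 × 0.960 = 4.675
α = (k/(k−1))·(1 − Σσ²ᵢ/total variance) = (3/2)·(1 − 2.755/4.675) = 0.616

α = 0.616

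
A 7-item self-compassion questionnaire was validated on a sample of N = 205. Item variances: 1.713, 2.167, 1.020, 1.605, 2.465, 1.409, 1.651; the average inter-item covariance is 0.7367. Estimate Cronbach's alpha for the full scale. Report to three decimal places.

Σσᵢ² = 1.713 + 2.167 + 1.020 + 1.605 + 2.465 + 1.409 + 1.651 = 12.030
Sum of the 21 distinct covariances = 21 × 0.7367 = 15.4707
σ²_total = Σσᵢ² + 2·Σcov = 12.030 + 2 × 15.4707 = 42.9714
α = (7/6)·(1 − 12.030/42.9714) = 0.840

α = 0.840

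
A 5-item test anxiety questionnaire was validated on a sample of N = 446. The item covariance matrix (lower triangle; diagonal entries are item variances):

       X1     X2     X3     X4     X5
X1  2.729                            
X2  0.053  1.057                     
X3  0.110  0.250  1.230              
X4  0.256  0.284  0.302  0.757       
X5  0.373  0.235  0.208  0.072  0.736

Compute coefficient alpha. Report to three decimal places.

sum of item variances = 2.729 + 1.057 + 1.230 + 0.757 + 0.736 = 6.509
Sum of off-diagonal covariances = 2.143
Var(T) = 6.509 + 2 × 2.143 = 10.795
α = (k/(k−1))·(1 − sum of item variances/Var(T)) = (5/4)·(1 − 6.509/10.795) = 0.496

coefficient alpha = 0.496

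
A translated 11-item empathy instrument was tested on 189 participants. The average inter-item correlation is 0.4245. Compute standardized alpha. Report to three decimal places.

Standardized α = k·r̄ / (1 + (k−1)·r̄) = 11 × 0.4245 / (1 + 10 × 0.4245)
  = 4.6695 / 5.2450 = 0.890

α = 0.890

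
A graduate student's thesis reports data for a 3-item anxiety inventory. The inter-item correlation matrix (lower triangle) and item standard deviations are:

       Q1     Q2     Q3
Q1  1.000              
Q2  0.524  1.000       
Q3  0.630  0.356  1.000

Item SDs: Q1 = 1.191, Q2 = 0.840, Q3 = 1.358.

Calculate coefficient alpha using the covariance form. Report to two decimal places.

coefficient alpha = 0.74

Σσ²ᵢ = 1.191² + 0.840² + 1.358² = 3.9682
Covariances σ_ij = r_ij · s_i · s_j:
  σ(Q1,Q2) = 0.524 × 1.191 × 0.840 = 0.5242
  σ(Q1,Q3) = 0.630 × 1.191 × 1.358 = 1.0189
  σ(Q2,Q3) = 0.356 × 0.840 × 1.358 = 0.4061
σ²_T = Σσ²ᵢ + 2·Σσ_ij = 3.9682 + 2 × 1.9492 = 7.8666
α = (3/2)·(1 − 3.9682/7.8666) = 0.74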